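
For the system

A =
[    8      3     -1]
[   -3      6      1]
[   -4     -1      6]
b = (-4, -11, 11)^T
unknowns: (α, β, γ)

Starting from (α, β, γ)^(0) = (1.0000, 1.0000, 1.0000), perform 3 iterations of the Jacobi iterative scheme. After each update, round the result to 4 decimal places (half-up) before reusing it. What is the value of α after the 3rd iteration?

Iteration 1:
  α = (-4 - (3)·1.0000 - (-1)·1.0000) / (8) = -0.7500
  β = (-11 - (-3)·1.0000 - (1)·1.0000) / (6) = -1.5000
  γ = (11 - (-4)·1.0000 - (-1)·1.0000) / (6) = 2.6667
Iteration 2:
  α = (-4 - (3)·-1.5000 - (-1)·2.6667) / (8) = 0.3958
  β = (-11 - (-3)·-0.7500 - (1)·2.6667) / (6) = -2.6528
  γ = (11 - (-4)·-0.7500 - (-1)·-1.5000) / (6) = 1.0833
Iteration 3:
  α = (-4 - (3)·-2.6528 - (-1)·1.0833) / (8) = 0.6302
  β = (-11 - (-3)·0.3958 - (1)·1.0833) / (6) = -1.8160
  γ = (11 - (-4)·0.3958 - (-1)·-2.6528) / (6) = 1.6551

0.6302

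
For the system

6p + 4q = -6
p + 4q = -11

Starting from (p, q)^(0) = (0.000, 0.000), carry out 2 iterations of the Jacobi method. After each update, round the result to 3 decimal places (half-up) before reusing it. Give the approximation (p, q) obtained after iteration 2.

(0.833, -2.500)

Iteration 1:
  p = (-6 - (4)·0.000) / (6) = -1.000
  q = (-11 - (1)·0.000) / (4) = -2.750
Iteration 2:
  p = (-6 - (4)·-2.750) / (6) = 0.833
  q = (-11 - (1)·-1.000) / (4) = -2.500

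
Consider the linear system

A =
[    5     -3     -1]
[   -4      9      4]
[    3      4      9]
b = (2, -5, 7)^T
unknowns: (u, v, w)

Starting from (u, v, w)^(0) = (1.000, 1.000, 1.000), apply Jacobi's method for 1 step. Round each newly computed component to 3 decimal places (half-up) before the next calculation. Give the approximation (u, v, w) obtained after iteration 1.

(1.200, -0.556, 0.000)

Iteration 1:
  u = (2 - (-3)·1.000 - (-1)·1.000) / (5) = 1.200
  v = (-5 - (-4)·1.000 - (4)·1.000) / (9) = -0.556
  w = (7 - (3)·1.000 - (4)·1.000) / (9) = 0.000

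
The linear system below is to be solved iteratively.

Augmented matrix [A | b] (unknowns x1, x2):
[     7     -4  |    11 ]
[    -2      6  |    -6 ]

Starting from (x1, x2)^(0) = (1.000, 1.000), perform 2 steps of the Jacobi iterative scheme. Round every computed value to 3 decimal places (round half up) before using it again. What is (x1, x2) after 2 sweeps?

Iteration 1:
  x1 = (11 - (-4)·1.000) / (7) = 2.143
  x2 = (-6 - (-2)·1.000) / (6) = -0.667
Iteration 2:
  x1 = (11 - (-4)·-0.667) / (7) = 1.190
  x2 = (-6 - (-2)·2.143) / (6) = -0.286

(1.190, -0.286)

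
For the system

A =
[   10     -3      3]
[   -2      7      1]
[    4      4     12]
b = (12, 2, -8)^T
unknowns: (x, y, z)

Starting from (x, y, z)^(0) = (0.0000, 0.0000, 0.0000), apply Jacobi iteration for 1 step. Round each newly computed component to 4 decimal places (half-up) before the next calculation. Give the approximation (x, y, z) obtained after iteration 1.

(1.2000, 0.2857, -0.6667)

Iteration 1:
  x = (12 - (-3)·0.0000 - (3)·0.0000) / (10) = 1.2000
  y = (2 - (-2)·0.0000 - (1)·0.0000) / (7) = 0.2857
  z = (-8 - (4)·0.0000 - (4)·0.0000) / (12) = -0.6667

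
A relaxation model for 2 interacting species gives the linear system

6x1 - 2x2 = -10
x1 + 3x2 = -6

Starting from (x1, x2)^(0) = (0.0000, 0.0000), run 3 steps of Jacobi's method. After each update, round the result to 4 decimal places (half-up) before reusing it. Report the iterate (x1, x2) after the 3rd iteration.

(-2.1481, -1.2222)

Iteration 1:
  x1 = (-10 - (-2)·0.0000) / (6) = -1.6667
  x2 = (-6 - (1)·0.0000) / (3) = -2.0000
Iteration 2:
  x1 = (-10 - (-2)·-2.0000) / (6) = -2.3333
  x2 = (-6 - (1)·-1.6667) / (3) = -1.4444
Iteration 3:
  x1 = (-10 - (-2)·-1.4444) / (6) = -2.1481
  x2 = (-6 - (1)·-2.3333) / (3) = -1.2222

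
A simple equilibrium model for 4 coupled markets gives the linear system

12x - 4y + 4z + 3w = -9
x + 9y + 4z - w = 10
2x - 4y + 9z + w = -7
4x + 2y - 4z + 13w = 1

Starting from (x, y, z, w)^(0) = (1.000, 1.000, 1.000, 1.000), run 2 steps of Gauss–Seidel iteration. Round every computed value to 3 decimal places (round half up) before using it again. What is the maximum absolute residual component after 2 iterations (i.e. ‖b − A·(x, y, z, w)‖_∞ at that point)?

Iteration 1:
  x = (-9 - (-4)·1.000 - (4)·1.000 - (3)·1.000) / (12) = -1.000
  y = (10 - (1)·-1.000 - (4)·1.000 - (-1)·1.000) / (9) = 0.889
  z = (-7 - (2)·-1.000 - (-4)·0.889 - (1)·1.000) / (9) = -0.272
  w = (1 - (4)·-1.000 - (2)·0.889 - (-4)·-0.272) / (13) = 0.164
Iteration 2:
  x = (-9 - (-4)·0.889 - (4)·-0.272 - (3)·0.164) / (12) = -0.404
  y = (10 - (1)·-0.404 - (4)·-0.272 - (-1)·0.164) / (9) = 1.295
  z = (-7 - (2)·-0.404 - (-4)·1.295 - (1)·0.164) / (9) = -0.131
  w = (1 - (4)·-0.404 - (2)·1.295 - (-4)·-0.131) / (13) = -0.038
Residual b − A·x = (1.666, -0.765, 0.205, -0.004); ∞-norm = 1.666

1.666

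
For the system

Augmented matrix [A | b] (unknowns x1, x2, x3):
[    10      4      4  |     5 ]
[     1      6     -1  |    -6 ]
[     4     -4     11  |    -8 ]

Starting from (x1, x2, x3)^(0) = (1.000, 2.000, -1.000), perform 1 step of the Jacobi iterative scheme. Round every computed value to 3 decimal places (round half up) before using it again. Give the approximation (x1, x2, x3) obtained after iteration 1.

Iteration 1:
  x1 = (5 - (4)·2.000 - (4)·-1.000) / (10) = 0.100
  x2 = (-6 - (1)·1.000 - (-1)·-1.000) / (6) = -1.333
  x3 = (-8 - (4)·1.000 - (-4)·2.000) / (11) = -0.364

(0.100, -1.333, -0.364)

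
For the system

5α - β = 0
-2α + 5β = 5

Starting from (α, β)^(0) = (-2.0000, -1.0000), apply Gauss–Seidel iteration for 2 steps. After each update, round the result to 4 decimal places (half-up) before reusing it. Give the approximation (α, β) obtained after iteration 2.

(0.1840, 1.0736)

Iteration 1:
  α = (0 - (-1)·-1.0000) / (5) = -0.2000
  β = (5 - (-2)·-0.2000) / (5) = 0.9200
Iteration 2:
  α = (0 - (-1)·0.9200) / (5) = 0.1840
  β = (5 - (-2)·0.1840) / (5) = 1.0736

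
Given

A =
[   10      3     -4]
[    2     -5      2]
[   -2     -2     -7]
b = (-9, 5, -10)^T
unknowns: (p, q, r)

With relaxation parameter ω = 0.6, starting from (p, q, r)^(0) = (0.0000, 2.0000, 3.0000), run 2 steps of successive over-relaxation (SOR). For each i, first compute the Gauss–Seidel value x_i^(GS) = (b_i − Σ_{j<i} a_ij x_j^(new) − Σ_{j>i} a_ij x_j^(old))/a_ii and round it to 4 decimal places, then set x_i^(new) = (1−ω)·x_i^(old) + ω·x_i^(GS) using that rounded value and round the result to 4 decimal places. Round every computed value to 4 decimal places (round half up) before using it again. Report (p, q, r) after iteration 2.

(-0.3048, 0.1426, 1.6600)

Iteration 1:
  p: GS value = (-9 - (3)·2.0000 - (-4)·3.0000) / (10) = -0.3000;  p ← (1−ω)·0.0000 + ω·-0.3000 = -0.1800
  q: GS value = (5 - (2)·-0.1800 - (2)·3.0000) / (-5) = 0.1280;  q ← (1−ω)·2.0000 + ω·0.1280 = 0.8768
  r: GS value = (-10 - (-2)·-0.1800 - (-2)·0.8768) / (-7) = 1.2295;  r ← (1−ω)·3.0000 + ω·1.2295 = 1.9377
Iteration 2:
  p: GS value = (-9 - (3)·0.8768 - (-4)·1.9377) / (10) = -0.3880;  p ← (1−ω)·-0.1800 + ω·-0.3880 = -0.3048
  q: GS value = (5 - (2)·-0.3048 - (2)·1.9377) / (-5) = -0.3468;  q ← (1−ω)·0.8768 + ω·-0.3468 = 0.1426
  r: GS value = (-10 - (-2)·-0.3048 - (-2)·0.1426) / (-7) = 1.4749;  r ← (1−ω)·1.9377 + ω·1.4749 = 1.6600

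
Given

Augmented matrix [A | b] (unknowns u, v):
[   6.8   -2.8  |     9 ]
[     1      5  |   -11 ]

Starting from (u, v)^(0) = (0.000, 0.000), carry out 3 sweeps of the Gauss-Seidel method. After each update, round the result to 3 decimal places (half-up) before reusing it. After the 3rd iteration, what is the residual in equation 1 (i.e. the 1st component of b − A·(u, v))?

Iteration 1:
  u = (9 - (-2.8)·0.000) / (6.8) = 1.324
  v = (-11 - (1)·1.324) / (5) = -2.465
Iteration 2:
  u = (9 - (-2.8)·-2.465) / (6.8) = 0.309
  v = (-11 - (1)·0.309) / (5) = -2.262
Iteration 3:
  u = (9 - (-2.8)·-2.262) / (6.8) = 0.392
  v = (-11 - (1)·0.392) / (5) = -2.278
Residual b − A·x = (-0.044, -0.002)

-0.044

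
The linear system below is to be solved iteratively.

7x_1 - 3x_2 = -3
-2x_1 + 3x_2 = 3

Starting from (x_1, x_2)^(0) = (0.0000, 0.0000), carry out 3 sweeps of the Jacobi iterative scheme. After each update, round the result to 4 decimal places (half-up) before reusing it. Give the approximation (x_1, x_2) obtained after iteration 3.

Iteration 1:
  x_1 = (-3 - (-3)·0.0000) / (7) = -0.4286
  x_2 = (3 - (-2)·0.0000) / (3) = 1.0000
Iteration 2:
  x_1 = (-3 - (-3)·1.0000) / (7) = 0.0000
  x_2 = (3 - (-2)·-0.4286) / (3) = 0.7143
Iteration 3:
  x_1 = (-3 - (-3)·0.7143) / (7) = -0.1224
  x_2 = (3 - (-2)·0.0000) / (3) = 1.0000

(-0.1224, 1.0000)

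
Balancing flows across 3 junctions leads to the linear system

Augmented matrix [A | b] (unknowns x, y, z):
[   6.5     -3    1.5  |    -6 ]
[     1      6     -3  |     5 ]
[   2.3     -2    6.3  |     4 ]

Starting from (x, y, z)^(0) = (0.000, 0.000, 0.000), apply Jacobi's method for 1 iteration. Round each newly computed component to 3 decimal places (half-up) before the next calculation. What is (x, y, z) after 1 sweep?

(-0.923, 0.833, 0.635)

Iteration 1:
  x = (-6 - (-3)·0.000 - (1.5)·0.000) / (6.5) = -0.923
  y = (5 - (1)·0.000 - (-3)·0.000) / (6) = 0.833
  z = (4 - (2.3)·0.000 - (-2)·0.000) / (6.3) = 0.635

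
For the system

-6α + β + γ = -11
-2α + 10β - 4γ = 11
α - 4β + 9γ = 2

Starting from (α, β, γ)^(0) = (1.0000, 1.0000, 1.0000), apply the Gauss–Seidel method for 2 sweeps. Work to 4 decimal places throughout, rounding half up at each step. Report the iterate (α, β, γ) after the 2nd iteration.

(2.2957, 1.8954, 0.8095)

Iteration 1:
  α = (-11 - (1)·1.0000 - (1)·1.0000) / (-6) = 2.1667
  β = (11 - (-2)·2.1667 - (-4)·1.0000) / (10) = 1.9333
  γ = (2 - (1)·2.1667 - (-4)·1.9333) / (9) = 0.8407
Iteration 2:
  α = (-11 - (1)·1.9333 - (1)·0.8407) / (-6) = 2.2957
  β = (11 - (-2)·2.2957 - (-4)·0.8407) / (10) = 1.8954
  γ = (2 - (1)·2.2957 - (-4)·1.8954) / (9) = 0.8095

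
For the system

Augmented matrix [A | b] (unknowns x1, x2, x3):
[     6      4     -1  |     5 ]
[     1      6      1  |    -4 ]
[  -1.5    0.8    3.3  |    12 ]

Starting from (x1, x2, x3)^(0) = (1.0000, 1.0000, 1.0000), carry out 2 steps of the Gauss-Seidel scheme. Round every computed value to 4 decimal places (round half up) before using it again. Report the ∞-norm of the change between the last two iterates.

Iteration 1:
  x1 = (5 - (4)·1.0000 - (-1)·1.0000) / (6) = 0.3333
  x2 = (-4 - (1)·0.3333 - (1)·1.0000) / (6) = -0.8889
  x3 = (12 - (-1.5)·0.3333 - (0.8)·-0.8889) / (3.3) = 4.0034
Iteration 2:
  x1 = (5 - (4)·-0.8889 - (-1)·4.0034) / (6) = 2.0932
  x2 = (-4 - (1)·2.0932 - (1)·4.0034) / (6) = -1.6828
  x3 = (12 - (-1.5)·2.0932 - (0.8)·-1.6828) / (3.3) = 4.9958
Change: (1.7599, -0.7939, 0.9924) → max |·| = 1.7599

1.7599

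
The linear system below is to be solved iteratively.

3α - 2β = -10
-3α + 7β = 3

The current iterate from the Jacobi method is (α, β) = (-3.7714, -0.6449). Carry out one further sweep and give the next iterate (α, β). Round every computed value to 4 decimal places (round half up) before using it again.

(-3.7633, -1.1877)

One sweep:
  α = (-10 - (-2)·-0.6449) / (3) = -3.7633
  β = (3 - (-3)·-3.7714) / (7) = -1.1877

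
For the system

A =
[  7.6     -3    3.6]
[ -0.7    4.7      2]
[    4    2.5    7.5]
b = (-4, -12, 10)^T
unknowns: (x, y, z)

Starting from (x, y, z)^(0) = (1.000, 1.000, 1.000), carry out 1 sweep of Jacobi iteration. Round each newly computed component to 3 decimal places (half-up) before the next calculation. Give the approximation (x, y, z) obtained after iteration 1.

(-0.605, -2.830, 0.467)

Iteration 1:
  x = (-4 - (-3)·1.000 - (3.6)·1.000) / (7.6) = -0.605
  y = (-12 - (-0.7)·1.000 - (2)·1.000) / (4.7) = -2.830
  z = (10 - (4)·1.000 - (2.5)·1.000) / (7.5) = 0.467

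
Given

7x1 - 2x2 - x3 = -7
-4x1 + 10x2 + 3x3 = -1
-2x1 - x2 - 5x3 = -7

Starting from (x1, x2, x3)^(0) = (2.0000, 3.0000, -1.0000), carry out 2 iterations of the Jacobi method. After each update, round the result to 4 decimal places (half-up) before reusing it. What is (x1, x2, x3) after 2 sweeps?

(-0.7143, -0.2143, 1.3143)

Iteration 1:
  x1 = (-7 - (-2)·3.0000 - (-1)·-1.0000) / (7) = -0.2857
  x2 = (-1 - (-4)·2.0000 - (3)·-1.0000) / (10) = 1.0000
  x3 = (-7 - (-2)·2.0000 - (-1)·3.0000) / (-5) = 0.0000
Iteration 2:
  x1 = (-7 - (-2)·1.0000 - (-1)·0.0000) / (7) = -0.7143
  x2 = (-1 - (-4)·-0.2857 - (3)·0.0000) / (10) = -0.2143
  x3 = (-7 - (-2)·-0.2857 - (-1)·1.0000) / (-5) = 1.3143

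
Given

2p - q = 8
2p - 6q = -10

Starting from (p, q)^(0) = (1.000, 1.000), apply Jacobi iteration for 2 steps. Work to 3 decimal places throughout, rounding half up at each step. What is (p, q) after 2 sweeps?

(5.000, 3.167)

Iteration 1:
  p = (8 - (-1)·1.000) / (2) = 4.500
  q = (-10 - (2)·1.000) / (-6) = 2.000
Iteration 2:
  p = (8 - (-1)·2.000) / (2) = 5.000
  q = (-10 - (2)·4.500) / (-6) = 3.167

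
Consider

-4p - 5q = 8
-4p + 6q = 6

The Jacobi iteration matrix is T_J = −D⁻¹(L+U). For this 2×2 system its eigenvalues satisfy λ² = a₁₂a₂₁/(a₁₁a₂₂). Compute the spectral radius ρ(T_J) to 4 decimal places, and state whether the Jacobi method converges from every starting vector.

0.9129

a₁₂a₂₁/(a₁₁a₂₂) = (-5)·(-4) / ((-4)·(6)) = -0.833333
ρ = √|-0.833333| = √0.833333 = 0.9129
ρ < 1, so Jacobi converges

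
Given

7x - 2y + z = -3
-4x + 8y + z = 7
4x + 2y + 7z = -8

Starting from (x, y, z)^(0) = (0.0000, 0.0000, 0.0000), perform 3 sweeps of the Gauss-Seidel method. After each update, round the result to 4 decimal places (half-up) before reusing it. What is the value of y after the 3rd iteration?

1.0684

Iteration 1:
  x = (-3 - (-2)·0.0000 - (1)·0.0000) / (7) = -0.4286
  y = (7 - (-4)·-0.4286 - (1)·0.0000) / (8) = 0.6607
  z = (-8 - (4)·-0.4286 - (2)·0.6607) / (7) = -1.0867
Iteration 2:
  x = (-3 - (-2)·0.6607 - (1)·-1.0867) / (7) = -0.0846
  y = (7 - (-4)·-0.0846 - (1)·-1.0867) / (8) = 0.9685
  z = (-8 - (4)·-0.0846 - (2)·0.9685) / (7) = -1.3712
Iteration 3:
  x = (-3 - (-2)·0.9685 - (1)·-1.3712) / (7) = 0.0440
  y = (7 - (-4)·0.0440 - (1)·-1.3712) / (8) = 1.0684
  z = (-8 - (4)·0.0440 - (2)·1.0684) / (7) = -1.4733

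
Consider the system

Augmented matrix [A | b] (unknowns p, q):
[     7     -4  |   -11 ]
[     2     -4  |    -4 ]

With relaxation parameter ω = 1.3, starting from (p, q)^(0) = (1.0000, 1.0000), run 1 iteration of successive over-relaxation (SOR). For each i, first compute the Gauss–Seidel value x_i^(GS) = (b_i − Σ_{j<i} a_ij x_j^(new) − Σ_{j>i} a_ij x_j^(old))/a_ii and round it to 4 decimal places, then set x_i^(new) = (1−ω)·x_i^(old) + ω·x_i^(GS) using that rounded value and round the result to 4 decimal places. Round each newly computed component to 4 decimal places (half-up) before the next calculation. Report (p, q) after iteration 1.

(-1.6000, -0.0400)

Iteration 1:
  p: GS value = (-11 - (-4)·1.0000) / (7) = -1.0000;  p ← (1−ω)·1.0000 + ω·-1.0000 = -1.6000
  q: GS value = (-4 - (2)·-1.6000) / (-4) = 0.2000;  q ← (1−ω)·1.0000 + ω·0.2000 = -0.0400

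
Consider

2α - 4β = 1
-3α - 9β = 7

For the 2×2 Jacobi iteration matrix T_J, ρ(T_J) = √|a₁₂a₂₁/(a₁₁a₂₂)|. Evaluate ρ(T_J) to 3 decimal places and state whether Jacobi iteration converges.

a₁₂a₂₁/(a₁₁a₂₂) = (-4)·(-3) / ((2)·(-9)) = -0.666667
ρ = √|-0.666667| = √0.666667 = 0.816
ρ < 1, so Jacobi converges

0.816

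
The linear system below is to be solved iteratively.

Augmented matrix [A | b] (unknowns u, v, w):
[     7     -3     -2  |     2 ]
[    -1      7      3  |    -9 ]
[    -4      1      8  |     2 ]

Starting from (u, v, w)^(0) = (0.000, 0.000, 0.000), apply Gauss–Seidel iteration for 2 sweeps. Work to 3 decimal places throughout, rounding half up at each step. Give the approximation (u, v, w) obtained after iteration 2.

Iteration 1:
  u = (2 - (-3)·0.000 - (-2)·0.000) / (7) = 0.286
  v = (-9 - (-1)·0.286 - (3)·0.000) / (7) = -1.245
  w = (2 - (-4)·0.286 - (1)·-1.245) / (8) = 0.549
Iteration 2:
  u = (2 - (-3)·-1.245 - (-2)·0.549) / (7) = -0.091
  v = (-9 - (-1)·-0.091 - (3)·0.549) / (7) = -1.534
  w = (2 - (-4)·-0.091 - (1)·-1.534) / (8) = 0.396

(-0.091, -1.534, 0.396)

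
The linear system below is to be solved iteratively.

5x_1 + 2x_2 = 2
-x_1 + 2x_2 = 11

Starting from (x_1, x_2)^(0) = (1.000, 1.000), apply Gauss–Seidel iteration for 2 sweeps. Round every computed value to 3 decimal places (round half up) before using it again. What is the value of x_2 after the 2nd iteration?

Iteration 1:
  x_1 = (2 - (2)·1.000) / (5) = 0.000
  x_2 = (11 - (-1)·0.000) / (2) = 5.500
Iteration 2:
  x_1 = (2 - (2)·5.500) / (5) = -1.800
  x_2 = (11 - (-1)·-1.800) / (2) = 4.600

4.600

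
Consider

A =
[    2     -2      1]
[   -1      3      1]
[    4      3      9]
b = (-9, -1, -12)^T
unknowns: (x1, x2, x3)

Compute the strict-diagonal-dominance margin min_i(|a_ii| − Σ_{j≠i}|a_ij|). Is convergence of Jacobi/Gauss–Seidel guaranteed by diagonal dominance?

row 1: |2| − (2+1) = -1
row 2: |3| − (1+1) = 1
row 3: |9| − (4+3) = 2
minimum over rows = -1 → not strictly diagonally dominant

-1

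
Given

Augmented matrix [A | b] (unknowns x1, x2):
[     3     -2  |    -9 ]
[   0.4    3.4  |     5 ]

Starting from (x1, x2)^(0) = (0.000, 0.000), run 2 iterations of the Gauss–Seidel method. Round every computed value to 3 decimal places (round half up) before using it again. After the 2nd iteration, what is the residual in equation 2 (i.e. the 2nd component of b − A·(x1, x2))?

Iteration 1:
  x1 = (-9 - (-2)·0.000) / (3) = -3.000
  x2 = (5 - (0.4)·-3.000) / (3.4) = 1.824
Iteration 2:
  x1 = (-9 - (-2)·1.824) / (3) = -1.784
  x2 = (5 - (0.4)·-1.784) / (3.4) = 1.680
Residual b − A·x = (-0.288, 0.002)

0.002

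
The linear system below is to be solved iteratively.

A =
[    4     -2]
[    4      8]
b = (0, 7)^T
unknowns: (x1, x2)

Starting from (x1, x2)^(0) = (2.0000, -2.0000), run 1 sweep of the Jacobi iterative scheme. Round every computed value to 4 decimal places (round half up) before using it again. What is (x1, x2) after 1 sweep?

(-1.0000, -0.1250)

Iteration 1:
  x1 = (0 - (-2)·-2.0000) / (4) = -1.0000
  x2 = (7 - (4)·2.0000) / (8) = -0.1250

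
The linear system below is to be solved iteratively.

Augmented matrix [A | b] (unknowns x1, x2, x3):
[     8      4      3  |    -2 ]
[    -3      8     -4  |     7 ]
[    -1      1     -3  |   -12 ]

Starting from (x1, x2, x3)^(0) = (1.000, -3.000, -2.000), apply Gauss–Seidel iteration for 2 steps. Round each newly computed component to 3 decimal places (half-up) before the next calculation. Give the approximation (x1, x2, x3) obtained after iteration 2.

Iteration 1:
  x1 = (-2 - (4)·-3.000 - (3)·-2.000) / (8) = 2.000
  x2 = (7 - (-3)·2.000 - (-4)·-2.000) / (8) = 0.625
  x3 = (-12 - (-1)·2.000 - (1)·0.625) / (-3) = 3.542
Iteration 2:
  x1 = (-2 - (4)·0.625 - (3)·3.542) / (8) = -1.891
  x2 = (7 - (-3)·-1.891 - (-4)·3.542) / (8) = 1.937
  x3 = (-12 - (-1)·-1.891 - (1)·1.937) / (-3) = 5.276

(-1.891, 1.937, 5.276)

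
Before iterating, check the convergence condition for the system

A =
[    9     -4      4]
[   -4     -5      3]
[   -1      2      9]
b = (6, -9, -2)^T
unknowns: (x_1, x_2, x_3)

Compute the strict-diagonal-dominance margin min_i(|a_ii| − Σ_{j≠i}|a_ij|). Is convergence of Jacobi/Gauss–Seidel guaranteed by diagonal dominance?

-2

row 1: |9| − (4+4) = 1
row 2: |-5| − (4+3) = -2
row 3: |9| − (1+2) = 6
minimum over rows = -2 → not strictly diagonally dominant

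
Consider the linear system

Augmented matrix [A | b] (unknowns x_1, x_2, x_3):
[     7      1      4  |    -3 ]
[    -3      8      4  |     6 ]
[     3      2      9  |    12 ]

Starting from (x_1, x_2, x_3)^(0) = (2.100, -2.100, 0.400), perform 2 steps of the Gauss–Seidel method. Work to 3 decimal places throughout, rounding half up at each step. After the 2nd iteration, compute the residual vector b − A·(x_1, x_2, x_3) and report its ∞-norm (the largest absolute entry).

Iteration 1:
  x_1 = (-3 - (1)·-2.100 - (4)·0.400) / (7) = -0.357
  x_2 = (6 - (-3)·-0.357 - (4)·0.400) / (8) = 0.416
  x_3 = (12 - (3)·-0.357 - (2)·0.416) / (9) = 1.360
Iteration 2:
  x_1 = (-3 - (1)·0.416 - (4)·1.360) / (7) = -1.265
  x_2 = (6 - (-3)·-1.265 - (4)·1.360) / (8) = -0.404
  x_3 = (12 - (3)·-1.265 - (2)·-0.404) / (9) = 1.845
Residual b − A·x = (-1.121, -1.943, -0.002); ∞-norm = 1.943

1.943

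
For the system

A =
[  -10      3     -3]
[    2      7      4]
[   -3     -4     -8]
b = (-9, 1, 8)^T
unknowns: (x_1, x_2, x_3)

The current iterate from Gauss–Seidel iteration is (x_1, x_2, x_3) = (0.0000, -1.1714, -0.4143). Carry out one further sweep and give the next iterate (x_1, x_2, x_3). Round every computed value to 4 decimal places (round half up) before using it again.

One sweep:
  x_1 = (-9 - (3)·-1.1714 - (-3)·-0.4143) / (-10) = 0.6729
  x_2 = (1 - (2)·0.6729 - (4)·-0.4143) / (7) = 0.1873
  x_3 = (8 - (-3)·0.6729 - (-4)·0.1873) / (-8) = -1.3460

(0.6729, 0.1873, -1.3460)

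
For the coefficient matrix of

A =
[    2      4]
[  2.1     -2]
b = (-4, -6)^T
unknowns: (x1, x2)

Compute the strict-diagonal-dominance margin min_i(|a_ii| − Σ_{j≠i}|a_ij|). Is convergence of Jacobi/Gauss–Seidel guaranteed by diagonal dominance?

row 1: |2| − (4) = -2
row 2: |-2| − (2.1) = -0.1
minimum over rows = -2 → not strictly diagonally dominant

-2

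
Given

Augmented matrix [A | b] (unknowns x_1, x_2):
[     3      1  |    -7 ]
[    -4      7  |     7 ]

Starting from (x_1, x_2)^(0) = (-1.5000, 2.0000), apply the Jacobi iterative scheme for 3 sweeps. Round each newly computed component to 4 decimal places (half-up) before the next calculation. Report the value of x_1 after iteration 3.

Iteration 1:
  x_1 = (-7 - (1)·2.0000) / (3) = -3.0000
  x_2 = (7 - (-4)·-1.5000) / (7) = 0.1429
Iteration 2:
  x_1 = (-7 - (1)·0.1429) / (3) = -2.3810
  x_2 = (7 - (-4)·-3.0000) / (7) = -0.7143
Iteration 3:
  x_1 = (-7 - (1)·-0.7143) / (3) = -2.0952
  x_2 = (7 - (-4)·-2.3810) / (7) = -0.3606

-2.0952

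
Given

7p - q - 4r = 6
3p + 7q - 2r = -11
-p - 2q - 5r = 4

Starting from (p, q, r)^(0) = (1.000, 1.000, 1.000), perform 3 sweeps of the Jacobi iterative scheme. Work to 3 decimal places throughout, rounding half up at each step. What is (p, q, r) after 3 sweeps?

Iteration 1:
  p = (6 - (-1)·1.000 - (-4)·1.000) / (7) = 1.571
  q = (-11 - (3)·1.000 - (-2)·1.000) / (7) = -1.714
  r = (4 - (-1)·1.000 - (-2)·1.000) / (-5) = -1.400
Iteration 2:
  p = (6 - (-1)·-1.714 - (-4)·-1.400) / (7) = -0.188
  q = (-11 - (3)·1.571 - (-2)·-1.400) / (7) = -2.645
  r = (4 - (-1)·1.571 - (-2)·-1.714) / (-5) = -0.429
Iteration 3:
  p = (6 - (-1)·-2.645 - (-4)·-0.429) / (7) = 0.234
  q = (-11 - (3)·-0.188 - (-2)·-0.429) / (7) = -1.613
  r = (4 - (-1)·-0.188 - (-2)·-2.645) / (-5) = 0.296

(0.234, -1.613, 0.296)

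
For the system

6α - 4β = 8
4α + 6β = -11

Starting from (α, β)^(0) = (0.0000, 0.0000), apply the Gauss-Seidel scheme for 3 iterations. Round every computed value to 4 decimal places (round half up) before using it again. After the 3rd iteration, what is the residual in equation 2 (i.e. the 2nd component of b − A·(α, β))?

Iteration 1:
  α = (8 - (-4)·0.0000) / (6) = 1.3333
  β = (-11 - (4)·1.3333) / (6) = -2.7222
Iteration 2:
  α = (8 - (-4)·-2.7222) / (6) = -0.4815
  β = (-11 - (4)·-0.4815) / (6) = -1.5123
Iteration 3:
  α = (8 - (-4)·-1.5123) / (6) = 0.3251
  β = (-11 - (4)·0.3251) / (6) = -2.0501
Residual b − A·x = (-2.1510, 0.0002)

0.0002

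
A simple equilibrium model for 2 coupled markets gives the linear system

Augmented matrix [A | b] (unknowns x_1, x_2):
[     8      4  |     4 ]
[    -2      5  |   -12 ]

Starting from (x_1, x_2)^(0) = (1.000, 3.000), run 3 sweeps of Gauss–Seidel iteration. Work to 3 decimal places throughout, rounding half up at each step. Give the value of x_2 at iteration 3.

Iteration 1:
  x_1 = (4 - (4)·3.000) / (8) = -1.000
  x_2 = (-12 - (-2)·-1.000) / (5) = -2.800
Iteration 2:
  x_1 = (4 - (4)·-2.800) / (8) = 1.900
  x_2 = (-12 - (-2)·1.900) / (5) = -1.640
Iteration 3:
  x_1 = (4 - (4)·-1.640) / (8) = 1.320
  x_2 = (-12 - (-2)·1.320) / (5) = -1.872

-1.872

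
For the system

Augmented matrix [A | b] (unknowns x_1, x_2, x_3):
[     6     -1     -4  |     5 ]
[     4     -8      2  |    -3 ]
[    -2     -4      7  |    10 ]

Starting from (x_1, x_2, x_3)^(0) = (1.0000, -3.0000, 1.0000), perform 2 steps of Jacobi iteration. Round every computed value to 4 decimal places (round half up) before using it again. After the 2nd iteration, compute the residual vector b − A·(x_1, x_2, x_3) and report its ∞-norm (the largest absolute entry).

Iteration 1:
  x_1 = (5 - (-1)·-3.0000 - (-4)·1.0000) / (6) = 1.0000
  x_2 = (-3 - (4)·1.0000 - (2)·1.0000) / (-8) = 1.1250
  x_3 = (10 - (-2)·1.0000 - (-4)·-3.0000) / (7) = 0.0000
Iteration 2:
  x_1 = (5 - (-1)·1.1250 - (-4)·0.0000) / (6) = 1.0208
  x_2 = (-3 - (4)·1.0000 - (2)·0.0000) / (-8) = 0.8750
  x_3 = (10 - (-2)·1.0000 - (-4)·1.1250) / (7) = 2.3571
Residual b − A·x = (9.1786, -4.7974, -0.9581); ∞-norm = 9.1786

9.1786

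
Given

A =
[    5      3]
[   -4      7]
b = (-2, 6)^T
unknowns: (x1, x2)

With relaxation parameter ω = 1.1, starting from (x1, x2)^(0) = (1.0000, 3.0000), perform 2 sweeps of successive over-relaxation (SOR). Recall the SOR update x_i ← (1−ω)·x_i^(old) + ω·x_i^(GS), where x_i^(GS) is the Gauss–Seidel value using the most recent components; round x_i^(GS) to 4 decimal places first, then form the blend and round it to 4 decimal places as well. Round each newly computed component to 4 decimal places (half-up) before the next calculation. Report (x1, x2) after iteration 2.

Iteration 1:
  x1: GS value = (-2 - (3)·3.0000) / (5) = -2.2000;  x1 ← (1−ω)·1.0000 + ω·-2.2000 = -2.5200
  x2: GS value = (6 - (-4)·-2.5200) / (7) = -0.5829;  x2 ← (1−ω)·3.0000 + ω·-0.5829 = -0.9412
Iteration 2:
  x1: GS value = (-2 - (3)·-0.9412) / (5) = 0.1647;  x1 ← (1−ω)·-2.5200 + ω·0.1647 = 0.4332
  x2: GS value = (6 - (-4)·0.4332) / (7) = 1.1047;  x2 ← (1−ω)·-0.9412 + ω·1.1047 = 1.3093

(0.4332, 1.3093)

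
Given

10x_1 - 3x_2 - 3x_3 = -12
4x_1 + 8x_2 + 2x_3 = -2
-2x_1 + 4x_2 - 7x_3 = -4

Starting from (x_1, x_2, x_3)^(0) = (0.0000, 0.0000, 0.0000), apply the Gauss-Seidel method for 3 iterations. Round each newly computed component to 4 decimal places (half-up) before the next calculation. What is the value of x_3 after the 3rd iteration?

0.9184

Iteration 1:
  x_1 = (-12 - (-3)·0.0000 - (-3)·0.0000) / (10) = -1.2000
  x_2 = (-2 - (4)·-1.2000 - (2)·0.0000) / (8) = 0.3500
  x_3 = (-4 - (-2)·-1.2000 - (4)·0.3500) / (-7) = 1.1143
Iteration 2:
  x_1 = (-12 - (-3)·0.3500 - (-3)·1.1143) / (10) = -0.7607
  x_2 = (-2 - (4)·-0.7607 - (2)·1.1143) / (8) = -0.1482
  x_3 = (-4 - (-2)·-0.7607 - (4)·-0.1482) / (-7) = 0.7041
Iteration 3:
  x_1 = (-12 - (-3)·-0.1482 - (-3)·0.7041) / (10) = -1.0332
  x_2 = (-2 - (4)·-1.0332 - (2)·0.7041) / (8) = 0.0906
  x_3 = (-4 - (-2)·-1.0332 - (4)·0.0906) / (-7) = 0.9184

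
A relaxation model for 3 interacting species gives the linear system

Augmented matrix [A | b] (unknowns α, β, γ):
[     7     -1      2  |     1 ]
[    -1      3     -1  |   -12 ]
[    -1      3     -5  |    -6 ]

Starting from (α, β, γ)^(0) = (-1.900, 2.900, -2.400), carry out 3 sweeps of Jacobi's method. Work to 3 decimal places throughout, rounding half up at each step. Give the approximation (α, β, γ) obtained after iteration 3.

Iteration 1:
  α = (1 - (-1)·2.900 - (2)·-2.400) / (7) = 1.243
  β = (-12 - (-1)·-1.900 - (-1)·-2.400) / (3) = -5.433
  γ = (-6 - (-1)·-1.900 - (3)·2.900) / (-5) = 3.320
Iteration 2:
  α = (1 - (-1)·-5.433 - (2)·3.320) / (7) = -1.582
  β = (-12 - (-1)·1.243 - (-1)·3.320) / (3) = -2.479
  γ = (-6 - (-1)·1.243 - (3)·-5.433) / (-5) = -2.308
Iteration 3:
  α = (1 - (-1)·-2.479 - (2)·-2.308) / (7) = 0.448
  β = (-12 - (-1)·-1.582 - (-1)·-2.308) / (3) = -5.297
  γ = (-6 - (-1)·-1.582 - (3)·-2.479) / (-5) = 0.029

(0.448, -5.297, 0.029)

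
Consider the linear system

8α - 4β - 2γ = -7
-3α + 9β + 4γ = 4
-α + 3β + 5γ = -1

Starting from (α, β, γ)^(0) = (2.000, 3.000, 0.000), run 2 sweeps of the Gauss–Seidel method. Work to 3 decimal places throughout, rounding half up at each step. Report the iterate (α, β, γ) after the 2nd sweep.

Iteration 1:
  α = (-7 - (-4)·3.000 - (-2)·0.000) / (8) = 0.625
  β = (4 - (-3)·0.625 - (4)·0.000) / (9) = 0.653
  γ = (-1 - (-1)·0.625 - (3)·0.653) / (5) = -0.467
Iteration 2:
  α = (-7 - (-4)·0.653 - (-2)·-0.467) / (8) = -0.665
  β = (4 - (-3)·-0.665 - (4)·-0.467) / (9) = 0.430
  γ = (-1 - (-1)·-0.665 - (3)·0.430) / (5) = -0.591

(-0.665, 0.430, -0.591)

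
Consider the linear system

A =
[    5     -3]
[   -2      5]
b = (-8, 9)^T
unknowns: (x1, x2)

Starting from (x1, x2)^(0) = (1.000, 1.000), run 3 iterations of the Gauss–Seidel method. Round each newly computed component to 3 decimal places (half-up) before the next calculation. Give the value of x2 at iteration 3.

Iteration 1:
  x1 = (-8 - (-3)·1.000) / (5) = -1.000
  x2 = (9 - (-2)·-1.000) / (5) = 1.400
Iteration 2:
  x1 = (-8 - (-3)·1.400) / (5) = -0.760
  x2 = (9 - (-2)·-0.760) / (5) = 1.496
Iteration 3:
  x1 = (-8 - (-3)·1.496) / (5) = -0.702
  x2 = (9 - (-2)·-0.702) / (5) = 1.519

1.519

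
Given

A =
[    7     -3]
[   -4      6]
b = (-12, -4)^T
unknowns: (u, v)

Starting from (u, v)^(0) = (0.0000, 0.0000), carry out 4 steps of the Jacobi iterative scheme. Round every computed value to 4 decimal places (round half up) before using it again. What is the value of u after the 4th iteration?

Iteration 1:
  u = (-12 - (-3)·0.0000) / (7) = -1.7143
  v = (-4 - (-4)·0.0000) / (6) = -0.6667
Iteration 2:
  u = (-12 - (-3)·-0.6667) / (7) = -2.0000
  v = (-4 - (-4)·-1.7143) / (6) = -1.8095
Iteration 3:
  u = (-12 - (-3)·-1.8095) / (7) = -2.4898
  v = (-4 - (-4)·-2.0000) / (6) = -2.0000
Iteration 4:
  u = (-12 - (-3)·-2.0000) / (7) = -2.5714
  v = (-4 - (-4)·-2.4898) / (6) = -2.3265

-2.5714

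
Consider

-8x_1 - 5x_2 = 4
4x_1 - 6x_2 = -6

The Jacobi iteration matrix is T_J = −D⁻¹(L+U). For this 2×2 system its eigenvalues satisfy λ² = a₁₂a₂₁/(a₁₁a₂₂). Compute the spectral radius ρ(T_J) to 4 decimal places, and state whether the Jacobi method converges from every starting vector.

a₁₂a₂₁/(a₁₁a₂₂) = (-5)·(4) / ((-8)·(-6)) = -0.416667
ρ = √|-0.416667| = √0.416667 = 0.6455
ρ < 1, so Jacobi converges

0.6455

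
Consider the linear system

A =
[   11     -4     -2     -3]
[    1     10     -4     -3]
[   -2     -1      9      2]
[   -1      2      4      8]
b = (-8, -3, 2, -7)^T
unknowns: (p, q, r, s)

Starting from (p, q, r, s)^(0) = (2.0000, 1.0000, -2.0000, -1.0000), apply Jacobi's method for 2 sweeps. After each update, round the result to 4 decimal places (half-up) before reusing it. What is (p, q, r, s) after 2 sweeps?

(-1.0932, 0.2375, -0.2056, -1.1000)

Iteration 1:
  p = (-8 - (-4)·1.0000 - (-2)·-2.0000 - (-3)·-1.0000) / (11) = -1.0000
  q = (-3 - (1)·2.0000 - (-4)·-2.0000 - (-3)·-1.0000) / (10) = -1.6000
  r = (2 - (-2)·2.0000 - (-1)·1.0000 - (2)·-1.0000) / (9) = 1.0000
  s = (-7 - (-1)·2.0000 - (2)·1.0000 - (4)·-2.0000) / (8) = 0.1250
Iteration 2:
  p = (-8 - (-4)·-1.6000 - (-2)·1.0000 - (-3)·0.1250) / (11) = -1.0932
  q = (-3 - (1)·-1.0000 - (-4)·1.0000 - (-3)·0.1250) / (10) = 0.2375
  r = (2 - (-2)·-1.0000 - (-1)·-1.6000 - (2)·0.1250) / (9) = -0.2056
  s = (-7 - (-1)·-1.0000 - (2)·-1.6000 - (4)·1.0000) / (8) = -1.1000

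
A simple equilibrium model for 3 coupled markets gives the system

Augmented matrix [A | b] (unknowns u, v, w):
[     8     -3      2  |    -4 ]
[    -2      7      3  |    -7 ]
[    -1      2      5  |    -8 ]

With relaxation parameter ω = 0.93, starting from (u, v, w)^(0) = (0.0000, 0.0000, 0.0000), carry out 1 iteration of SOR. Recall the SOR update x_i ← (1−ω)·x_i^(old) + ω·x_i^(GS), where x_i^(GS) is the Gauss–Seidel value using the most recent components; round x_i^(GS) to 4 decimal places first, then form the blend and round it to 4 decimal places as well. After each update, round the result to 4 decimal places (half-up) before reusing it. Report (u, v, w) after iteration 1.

(-0.4650, -1.0536, -1.1826)

Iteration 1:
  u: GS value = (-4 - (-3)·0.0000 - (2)·0.0000) / (8) = -0.5000;  u ← (1−ω)·0.0000 + ω·-0.5000 = -0.4650
  v: GS value = (-7 - (-2)·-0.4650 - (3)·0.0000) / (7) = -1.1329;  v ← (1−ω)·0.0000 + ω·-1.1329 = -1.0536
  w: GS value = (-8 - (-1)·-0.4650 - (2)·-1.0536) / (5) = -1.2716;  w ← (1−ω)·0.0000 + ω·-1.2716 = -1.1826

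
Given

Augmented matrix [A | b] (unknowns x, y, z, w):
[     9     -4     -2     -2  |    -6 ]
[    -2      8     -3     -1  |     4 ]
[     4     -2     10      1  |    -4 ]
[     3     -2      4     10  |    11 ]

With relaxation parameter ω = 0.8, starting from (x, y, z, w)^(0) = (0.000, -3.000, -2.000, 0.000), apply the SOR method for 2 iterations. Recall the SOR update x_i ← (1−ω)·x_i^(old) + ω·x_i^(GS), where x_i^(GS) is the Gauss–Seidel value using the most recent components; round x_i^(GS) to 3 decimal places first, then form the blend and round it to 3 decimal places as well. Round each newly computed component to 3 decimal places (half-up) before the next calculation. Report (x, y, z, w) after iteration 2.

Iteration 1:
  x: GS value = (-6 - (-4)·-3.000 - (-2)·-2.000 - (-2)·0.000) / (9) = -2.444;  x ← (1−ω)·0.000 + ω·-2.444 = -1.955
  y: GS value = (4 - (-2)·-1.955 - (-3)·-2.000 - (-1)·0.000) / (8) = -0.739;  y ← (1−ω)·-3.000 + ω·-0.739 = -1.191
  z: GS value = (-4 - (4)·-1.955 - (-2)·-1.191 - (1)·0.000) / (10) = 0.144;  z ← (1−ω)·-2.000 + ω·0.144 = -0.285
  w: GS value = (11 - (3)·-1.955 - (-2)·-1.191 - (4)·-0.285) / (10) = 1.562;  w ← (1−ω)·0.000 + ω·1.562 = 1.250
Iteration 2:
  x: GS value = (-6 - (-4)·-1.191 - (-2)·-0.285 - (-2)·1.250) / (9) = -0.982;  x ← (1−ω)·-1.955 + ω·-0.982 = -1.177
  y: GS value = (4 - (-2)·-1.177 - (-3)·-0.285 - (-1)·1.250) / (8) = 0.255;  y ← (1−ω)·-1.191 + ω·0.255 = -0.034
  z: GS value = (-4 - (4)·-1.177 - (-2)·-0.034 - (1)·1.250) / (10) = -0.061;  z ← (1−ω)·-0.285 + ω·-0.061 = -0.106
  w: GS value = (11 - (3)·-1.177 - (-2)·-0.034 - (4)·-0.106) / (10) = 1.489;  w ← (1−ω)·1.250 + ω·1.489 = 1.441

(-1.177, -0.034, -0.106, 1.441)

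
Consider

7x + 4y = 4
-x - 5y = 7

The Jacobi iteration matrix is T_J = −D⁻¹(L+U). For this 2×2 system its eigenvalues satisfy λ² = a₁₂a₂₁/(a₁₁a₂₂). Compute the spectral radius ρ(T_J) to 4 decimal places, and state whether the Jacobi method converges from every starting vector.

0.3381

a₁₂a₂₁/(a₁₁a₂₂) = (4)·(-1) / ((7)·(-5)) = 0.114286
ρ = √|0.114286| = √0.114286 = 0.3381
ρ < 1, so Jacobi converges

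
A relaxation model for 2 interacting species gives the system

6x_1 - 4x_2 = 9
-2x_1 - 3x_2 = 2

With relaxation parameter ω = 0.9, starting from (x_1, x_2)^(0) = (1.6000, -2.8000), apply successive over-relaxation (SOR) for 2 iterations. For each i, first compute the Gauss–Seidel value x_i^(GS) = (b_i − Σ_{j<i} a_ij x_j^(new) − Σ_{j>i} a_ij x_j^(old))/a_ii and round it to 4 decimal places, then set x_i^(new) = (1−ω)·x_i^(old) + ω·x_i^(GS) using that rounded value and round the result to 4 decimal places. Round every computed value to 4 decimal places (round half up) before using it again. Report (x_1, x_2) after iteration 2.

Iteration 1:
  x_1: GS value = (9 - (-4)·-2.8000) / (6) = -0.3667;  x_1 ← (1−ω)·1.6000 + ω·-0.3667 = -0.1700
  x_2: GS value = (2 - (-2)·-0.1700) / (-3) = -0.5533;  x_2 ← (1−ω)·-2.8000 + ω·-0.5533 = -0.7780
Iteration 2:
  x_1: GS value = (9 - (-4)·-0.7780) / (6) = 0.9813;  x_1 ← (1−ω)·-0.1700 + ω·0.9813 = 0.8662
  x_2: GS value = (2 - (-2)·0.8662) / (-3) = -1.2441;  x_2 ← (1−ω)·-0.7780 + ω·-1.2441 = -1.1975

(0.8662, -1.1975)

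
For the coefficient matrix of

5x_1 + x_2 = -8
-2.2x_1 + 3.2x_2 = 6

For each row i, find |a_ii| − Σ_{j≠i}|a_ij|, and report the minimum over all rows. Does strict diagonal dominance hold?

row 1: |5| − (1) = 4
row 2: |3.2| − (2.2) = 1
minimum over rows = 1 → strictly diagonally dominant (convergence guaranteed)

1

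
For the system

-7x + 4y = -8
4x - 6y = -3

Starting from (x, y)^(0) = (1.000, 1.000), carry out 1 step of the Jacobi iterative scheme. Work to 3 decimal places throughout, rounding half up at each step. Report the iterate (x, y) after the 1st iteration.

Iteration 1:
  x = (-8 - (4)·1.000) / (-7) = 1.714
  y = (-3 - (4)·1.000) / (-6) = 1.167

(1.714, 1.167)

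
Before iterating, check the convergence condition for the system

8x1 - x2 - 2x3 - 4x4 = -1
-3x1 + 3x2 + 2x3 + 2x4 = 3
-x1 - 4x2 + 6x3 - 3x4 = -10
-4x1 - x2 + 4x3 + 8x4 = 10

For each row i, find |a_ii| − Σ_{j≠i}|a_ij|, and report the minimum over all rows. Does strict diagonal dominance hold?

row 1: |8| − (1+2+4) = 1
row 2: |3| − (3+2+2) = -4
row 3: |6| − (1+4+3) = -2
row 4: |8| − (4+1+4) = -1
minimum over rows = -4 → not strictly diagonally dominant

-4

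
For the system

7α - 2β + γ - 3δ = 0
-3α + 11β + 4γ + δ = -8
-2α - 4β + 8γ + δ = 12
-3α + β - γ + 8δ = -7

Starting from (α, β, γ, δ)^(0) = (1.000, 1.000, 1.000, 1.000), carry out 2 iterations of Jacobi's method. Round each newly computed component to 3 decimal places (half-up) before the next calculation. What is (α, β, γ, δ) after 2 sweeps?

Iteration 1:
  α = (0 - (-2)·1.000 - (1)·1.000 - (-3)·1.000) / (7) = 0.571
  β = (-8 - (-3)·1.000 - (4)·1.000 - (1)·1.000) / (11) = -0.909
  γ = (12 - (-2)·1.000 - (-4)·1.000 - (1)·1.000) / (8) = 2.125
  δ = (-7 - (-3)·1.000 - (1)·1.000 - (-1)·1.000) / (8) = -0.500
Iteration 2:
  α = (0 - (-2)·-0.909 - (1)·2.125 - (-3)·-0.500) / (7) = -0.778
  β = (-8 - (-3)·0.571 - (4)·2.125 - (1)·-0.500) / (11) = -1.299
  γ = (12 - (-2)·0.571 - (-4)·-0.909 - (1)·-0.500) / (8) = 1.251
  δ = (-7 - (-3)·0.571 - (1)·-0.909 - (-1)·2.125) / (8) = -0.282

(-0.778, -1.299, 1.251, -0.282)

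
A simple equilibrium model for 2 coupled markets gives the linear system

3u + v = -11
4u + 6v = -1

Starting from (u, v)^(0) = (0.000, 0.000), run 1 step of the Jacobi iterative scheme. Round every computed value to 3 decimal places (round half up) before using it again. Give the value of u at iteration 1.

Iteration 1:
  u = (-11 - (1)·0.000) / (3) = -3.667
  v = (-1 - (4)·0.000) / (6) = -0.167

-3.667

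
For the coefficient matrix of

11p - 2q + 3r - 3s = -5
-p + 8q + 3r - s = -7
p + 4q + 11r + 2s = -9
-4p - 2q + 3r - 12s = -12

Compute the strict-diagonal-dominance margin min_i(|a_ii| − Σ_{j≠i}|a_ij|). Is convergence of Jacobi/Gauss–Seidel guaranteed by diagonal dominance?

3

row 1: |11| − (2+3+3) = 3
row 2: |8| − (1+3+1) = 3
row 3: |11| − (1+4+2) = 4
row 4: |-12| − (4+2+3) = 3
minimum over rows = 3 → strictly diagonally dominant (convergence guaranteed)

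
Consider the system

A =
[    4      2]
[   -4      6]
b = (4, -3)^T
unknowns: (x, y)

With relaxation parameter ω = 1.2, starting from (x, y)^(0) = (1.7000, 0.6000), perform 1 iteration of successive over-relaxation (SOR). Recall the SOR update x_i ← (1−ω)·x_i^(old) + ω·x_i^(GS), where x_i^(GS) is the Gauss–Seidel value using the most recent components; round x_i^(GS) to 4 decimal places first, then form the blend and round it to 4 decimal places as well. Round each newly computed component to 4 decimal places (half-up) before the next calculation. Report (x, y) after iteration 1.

(0.5000, -0.3200)

Iteration 1:
  x: GS value = (4 - (2)·0.6000) / (4) = 0.7000;  x ← (1−ω)·1.7000 + ω·0.7000 = 0.5000
  y: GS value = (-3 - (-4)·0.5000) / (6) = -0.1667;  y ← (1−ω)·0.6000 + ω·-0.1667 = -0.3200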